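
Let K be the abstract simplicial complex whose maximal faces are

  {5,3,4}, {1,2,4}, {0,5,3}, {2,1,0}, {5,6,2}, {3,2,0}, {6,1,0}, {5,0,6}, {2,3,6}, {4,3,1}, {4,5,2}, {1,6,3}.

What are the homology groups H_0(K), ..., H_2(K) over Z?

Take the total order 0 < 1 < 2 < 3 < 4 < 5 < 6 on the vertex set. Then K (dimension 2) consists of the simplices:

  0-simplices (7): [0], [1], [2], [3], [4], [5], [6]
  1-simplices (18): [0,1], [0,2], [0,3], [0,5], [0,6], [1,2], [1,3], [1,4], [1,6], [2,3], [2,4], [2,5], [2,6], [3,4], [3,5], [3,6], [4,5], [5,6]
  2-simplices (12): [0,1,2], [0,1,6], [0,2,3], [0,3,5], [0,5,6], [1,2,4], [1,3,4], [1,3,6], [2,3,6], [2,4,5], [2,5,6], [3,4,5]

Hence C_0 ≅ Z^7, C_1 ≅ Z^18, C_2 ≅ Z^12.

The boundary map ∂_1: C_1 → C_0 is given by ∂[p,q] = [q] − [p].
The resulting 7×18 matrix has rank 6, and its Smith normal form has invariant factors (1,1,1,1,1,1).

Boundary ∂_2: C_2 → C_1 sends each 2-simplex [p,q,r] to [q,r] − [p,r] + [p,q]. For instance
  ∂[0,3,5] = [3,5] − [0,5] + [0,3],
  ∂[3,4,5] = [4,5] − [3,5] + [3,4].
The 18×12 boundary matrix has rank 12 and Smith normal form diag(1,1,1,1,1,1,1,1,1,1,1,2).

Now H_k = ker ∂_k / im ∂_{k+1}, so:

  H_0: rank C_0 − rank ∂_1 = 7 − 6 = 1, and the invariant factors of ∂_1 are all 1, so H_0 = Z.
  H_1: rank ker ∂_1 − rank ∂_2 = (18 − 6) − 12 = 0, and ∂_2 has invariant factor 2 > 1, so H_1 = Z_2.
  H_2: rank ker ∂_2 − rank ∂_3 = (12 − 12) − 0 = 0, and there is no ∂_3, so H_2 = 0.

H_0 = Z,  H_1 = Z_2,  H_2 = 0.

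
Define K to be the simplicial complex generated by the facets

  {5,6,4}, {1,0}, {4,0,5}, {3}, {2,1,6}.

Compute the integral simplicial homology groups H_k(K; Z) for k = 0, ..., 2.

H_0 ≅ Z^2,  H_1 ≅ Z,  H_2 = 0.

Order the vertices as 0 < 1 < 2 < 3 < 4 < 5 < 6. Listing each simplex with vertices in this order, K has dimension 2 with simplices:

  0-simplices (7): [0], [1], [2], [3], [4], [5], [6]
  1-simplices (9): [0,1], [0,4], [0,5], [1,2], [1,6], [2,6], [4,5], [4,6], [5,6]
  2-simplices (3): [0,4,5], [1,2,6], [4,5,6]

so the chain groups are C_0 ≅ Z^7, C_1 ≅ Z^9, C_2 ≅ Z^3.

∂_1: C_1 → C_0 sends each edge [p,q] (with p < q) to q − p.
This gives a 7×9 integer matrix of rank 5; reducing to Smith normal form yields diagonal entries (1,1,1,1,1).

The boundary map ∂_2: C_2 → C_1 acts by ∂[p,q,r] = [q,r] − [p,r] + [p,q]. For instance
  ∂[0,4,5] = [4,5] − [0,5] + [0,4],
  ∂[1,2,6] = [2,6] − [1,6] + [1,2].
The resulting 9×3 matrix has rank 3, and its Smith normal form has invariant factors (1,1,1).

Reading off H_k = ker ∂_k / im ∂_{k+1}:

  H_0: rank C_0 − rank ∂_1 = 7 − 5 = 2, and the invariant factors of ∂_1 are all 1, so H_0 = Z^2.
  H_1: rank ker ∂_1 − rank ∂_2 = (9 − 5) − 3 = 1, and the invariant factors of ∂_2 are all 1, so H_1 = Z.
  H_2: rank ker ∂_2 − rank ∂_3 = (3 − 3) − 0 = 0, and there is no ∂_3, so H_2 = 0.

As a check, the Euler characteristic is 7 − 9 + 3 = 1, which agrees with 2 − 1 + 0 = 1.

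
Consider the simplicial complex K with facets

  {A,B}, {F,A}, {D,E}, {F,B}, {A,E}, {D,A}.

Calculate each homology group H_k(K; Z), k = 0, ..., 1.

Order the vertices as A < B < D < E < F. Listing each simplex with vertices in this order, K has dimension 1 with simplices:

  0-simplices (5): A, B, D, E, F
  1-simplices (6): AB, AD, AE, AF, BF, DE

giving chain groups C_0 ≅ Z^5, C_1 ≅ Z^6.

Boundary ∂_1: C_1 → C_0 is given by ∂[p,q] = [q] − [p]. For instance
  ∂BF = F − B.
The 5×6 boundary matrix has rank 4 and Smith normal form diag(1,1,1,1).

From H_k ≅ ker(∂_k) / im(∂_{k+1}) we obtain:

  H_0: rank C_0 − rank ∂_1 = 5 − 4 = 1, and the invariant factors of ∂_1 are all 1, so H_0 ≅ Z.
  H_1: rank ker ∂_1 − rank ∂_2 = (6 − 4) − 0 = 2, and there is no ∂_2, so H_1 ≅ Z^2.

H_0 ≅ Z,  H_1 ≅ Z^2.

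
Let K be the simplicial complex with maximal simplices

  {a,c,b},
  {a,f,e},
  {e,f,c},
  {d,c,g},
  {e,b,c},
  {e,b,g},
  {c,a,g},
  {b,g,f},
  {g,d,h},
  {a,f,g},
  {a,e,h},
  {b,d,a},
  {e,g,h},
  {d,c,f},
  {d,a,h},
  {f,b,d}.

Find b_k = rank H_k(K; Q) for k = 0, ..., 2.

b_0 = 1, b_1 = 2, b_2 = 1.

We work with the vertex ordering a < b < c < d < e < f < g < h. The simplices of K, each written with vertices in increasing order, are:

  0-simplices (8): a, b, c, d, e, f, g, h
  1-simplices (24): ab, ac, ad, ae, af, ag, ah, bc, bd, be, bf, bg, cd, ce, cf, cg, df, dg, dh, ef, eg, eh, fg, gh
  2-simplices (16): abc, abd, acg, adh, aef, aeh, afg, bce, bdf, beg, bfg, cdf, cdg, cef, dgh, egh

giving chain groups C_0 ≅ Z^8, C_1 ≅ Z^24, C_2 ≅ Z^16.

∂_1: C_1 → C_0 sends each edge [p,q] (with p < q) to q − p. For instance
  ∂ag = g − a.
As a 8×24 matrix over Z this has rank 7, with invariant factors (1,1,1,1,1,1,1).

Boundary ∂_2: C_2 → C_1 acts by ∂[p,q,r] = [q,r] − [p,r] + [p,q]. For instance
  ∂cdg = dg − cg + cd,
  ∂bce = ce − be + bc.
The 24×16 boundary matrix has rank 15 and Smith normal form diag(1,1,1,1,1,1,1,1,1,1,1,1,1,1,1).

From H_k ≅ ker(∂_k) / im(∂_{k+1}) we obtain:

  H_0: rank C_0 − rank ∂_1 = 8 − 7 = 1, and the invariant factors of ∂_1 are all 1, so H_0 = Z.
  H_1: rank ker ∂_1 − rank ∂_2 = (24 − 7) − 15 = 2, and the invariant factors of ∂_2 are all 1, so H_1 = Z^2.
  H_2: rank ker ∂_2 − rank ∂_3 = (16 − 15) − 0 = 1, and there is no ∂_3, so H_2 = Z.

Hence the Betti numbers are b_0 = 1, b_1 = 2, b_2 = 1.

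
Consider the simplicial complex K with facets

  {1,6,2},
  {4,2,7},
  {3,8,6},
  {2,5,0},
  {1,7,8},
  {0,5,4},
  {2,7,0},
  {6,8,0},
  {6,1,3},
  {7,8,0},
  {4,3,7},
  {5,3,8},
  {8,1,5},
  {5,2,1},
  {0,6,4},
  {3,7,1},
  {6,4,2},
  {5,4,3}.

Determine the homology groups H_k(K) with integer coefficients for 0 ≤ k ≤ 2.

H_0 = Z,  H_1 = Z ⊕ Z/2,  H_2 = 0.

K has 9 vertices, 27 edges, 18 triangles.
rank ∂_0 = 0, rank ∂_1 = 8 ⇒ b_0 = 9 − 0 − 8 = 1; all invariant factors of ∂_1 are 1 so no torsion. So H_0 = Z.
rank ∂_1 = 8, rank ∂_2 = 18 ⇒ b_1 = 27 − 8 − 18 = 1; ∂_2 has invariant factor(s) [2] giving torsion. So H_1 = Z ⊕ Z/2.
rank ∂_2 = 18, rank ∂_3 = 0 ⇒ b_2 = 18 − 18 − 0 = 0. So H_2 = 0.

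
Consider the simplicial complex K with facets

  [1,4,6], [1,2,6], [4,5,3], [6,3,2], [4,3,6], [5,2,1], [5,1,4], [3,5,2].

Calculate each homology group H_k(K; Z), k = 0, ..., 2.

Order the vertices as 1 < 2 < 3 < 4 < 5 < 6. Listing each simplex with vertices in this order, K has dimension 2 with simplices:

  0-simplices (6): [1], [2], [3], [4], [5], [6]
  1-simplices (12): [1,2], [1,4], [1,5], [1,6], [2,3], [2,5], [2,6], [3,4], [3,5], [3,6], [4,5], [4,6]
  2-simplices (8): [1,2,5], [1,2,6], [1,4,5], [1,4,6], [2,3,5], [2,3,6], [3,4,5], [3,4,6]

Hence C_0 ≅ Z^6, C_1 ≅ Z^12, C_2 ≅ Z^8.

∂_1: C_1 → C_0 is given by ∂[p,q] = [q] − [p]. For instance
  ∂[4,5] = [5] − [4].
The resulting 6×12 matrix has rank 5, and its Smith normal form has invariant factors (1,1,1,1,1).

Boundary ∂_2: C_2 → C_1 maps a triangle to the signed sum of its edges. For instance
  ∂[2,3,6] = [3,6] − [2,6] + [2,3],
  ∂[3,4,6] = [4,6] − [3,6] + [3,4].
The 12×8 boundary matrix has rank 7 and Smith normal form diag(1,1,1,1,1,1,1).

Now H_k = ker ∂_k / im ∂_{k+1}, so:

  H_0: rank C_0 − rank ∂_1 = 6 − 5 = 1, and the invariant factors of ∂_1 are all 1, so H_0 ≅ Z.
  H_1: rank ker ∂_1 − rank ∂_2 = (12 − 5) − 7 = 0, and the invariant factors of ∂_2 are all 1, so H_1 ≅ 0.
  H_2: rank ker ∂_2 − rank ∂_3 = (8 − 7) − 0 = 1, and there is no ∂_3, so H_2 ≅ Z.

As a check, the Euler characteristic is 6 − 12 + 8 = 2, which agrees with 1 − 0 + 1 = 2.
(K is a triangulation of the 2-sphere S^2.)

H_0 = Z,  H_1 = 0,  H_2 = Z.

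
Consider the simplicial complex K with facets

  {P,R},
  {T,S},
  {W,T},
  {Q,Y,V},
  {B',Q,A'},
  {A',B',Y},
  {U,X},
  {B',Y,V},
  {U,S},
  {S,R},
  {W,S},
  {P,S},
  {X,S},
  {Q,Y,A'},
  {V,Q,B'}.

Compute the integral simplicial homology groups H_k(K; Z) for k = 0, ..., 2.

H_0 = Z^2,  H_1 = Z^3,  H_2 = Z.

K has 12 vertices, 18 edges, 6 triangles.
rank ∂_0 = 0, rank ∂_1 = 10 ⇒ b_0 = 12 − 0 − 10 = 2; all invariant factors of ∂_1 are 1 so no torsion. So H_0 ≅ Z^2.
rank ∂_1 = 10, rank ∂_2 = 5 ⇒ b_1 = 18 − 10 − 5 = 3; all invariant factors of ∂_2 are 1 so no torsion. So H_1 ≅ Z^3.
rank ∂_2 = 5, rank ∂_3 = 0 ⇒ b_2 = 6 − 5 − 0 = 1. So H_2 ≅ Z.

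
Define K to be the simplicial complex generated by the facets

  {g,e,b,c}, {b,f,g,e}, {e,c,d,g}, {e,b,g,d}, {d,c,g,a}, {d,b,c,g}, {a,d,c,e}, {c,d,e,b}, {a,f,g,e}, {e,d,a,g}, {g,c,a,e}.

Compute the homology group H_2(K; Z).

Take the total order a < b < c < d < e < f < g on the vertex set. Then K (dimension 3) consists of the simplices:

  0-simplices (7): a, b, c, d, e, f, g
  1-simplices (18): ac, ad, ae, af, ag, bc, bd, be, bf, bg, cd, ce, cg, de, dg, ef, eg, fg
  2-simplices (21): acd, ace, acg, ade, adg, aef, aeg, afg, bcd, bce, bcg, bde, bdg, bef, beg, bfg, cde, cdg, ceg, deg, efg
  3-simplices (11): acde, acdg, aceg, adeg, aefg, bcde, bcdg, bceg, bdeg, befg, cdeg

Hence C_0 ≅ Z^7, C_1 ≅ Z^18, C_2 ≅ Z^21, C_3 ≅ Z^11.

The boundary map ∂_1: C_1 → C_0 maps an edge to its endpoints' difference, ∂[p,q] = q − p.
The resulting 7×18 matrix has rank 6, and its Smith normal form has invariant factors (1,1,1,1,1,1).

∂_2: C_2 → C_1 maps a triangle to the signed sum of its edges. For instance
  ∂efg = fg − eg + ef,
  ∂adg = dg − ag + ad.
As a 18×21 matrix over Z this has rank 12, with invariant factors (1,1,1,1,1,1,1,1,1,1,1,1).

The boundary map ∂_3: C_3 → C_2 sends each 3-simplex σ to the alternating sum Σ_i (−1)^i (σ with its i-th vertex removed). For instance
  ∂acdg = cdg − adg + acg − acd,
  ∂bcde = cde − bde + bce − bcd.
The resulting 21×11 matrix has rank 9, and its Smith normal form has invariant factors (1,1,1,1,1,1,1,1,1).

Computing H_k = (kernel of ∂_k) / (image of ∂_{k+1}):

  H_2: rank ker ∂_2 − rank ∂_3 = (21 − 12) − 9 = 0, and the invariant factors of ∂_3 are all 1, so H_2 = 0.

H_2 = 0.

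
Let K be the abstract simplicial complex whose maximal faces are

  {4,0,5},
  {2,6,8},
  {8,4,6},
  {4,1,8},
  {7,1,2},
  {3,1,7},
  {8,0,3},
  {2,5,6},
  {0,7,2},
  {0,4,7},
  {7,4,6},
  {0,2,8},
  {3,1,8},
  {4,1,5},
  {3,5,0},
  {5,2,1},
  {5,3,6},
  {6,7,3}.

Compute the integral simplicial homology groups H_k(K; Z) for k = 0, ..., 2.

Order the vertices as 0 < 1 < 2 < 3 < 4 < 5 < 6 < 7 < 8. Listing each simplex with vertices in this order, K has dimension 2 with simplices:

  0-simplices (9): [0], [1], [2], [3], [4], [5], [6], [7], [8]
  1-simplices (27): (27 of them)
  2-simplices (18): [0,2,7], [0,2,8], [0,3,5], [0,3,8], [0,4,5], [0,4,7], [1,2,5], [1,2,7], [1,3,7], [1,3,8], [1,4,5], [1,4,8], [2,5,6], [2,6,8], [3,5,6], [3,6,7], [4,6,7], [4,6,8]

giving chain groups C_0 ≅ Z^9, C_1 ≅ Z^27, C_2 ≅ Z^18.

The boundary map ∂_1: C_1 → C_0 maps an edge to its endpoints' difference, ∂[p,q] = q − p.
The resulting 9×27 matrix has rank 8, and its Smith normal form has invariant factors (1,1,1,1,1,1,1,1).

∂_2: C_2 → C_1 acts by ∂[p,q,r] = [q,r] − [p,r] + [p,q]. For instance
  ∂[2,6,8] = [6,8] − [2,8] + [2,6],
  ∂[1,2,5] = [2,5] − [1,5] + [1,2].
The resulting 27×18 matrix has rank 17, and its Smith normal form has invariant factors (1,1,1,1,1,1,1,1,1,1,1,1,1,1,1,1,1).

Now H_k = ker ∂_k / im ∂_{k+1}, so:

  H_0: rank C_0 − rank ∂_1 = 9 − 8 = 1, and the invariant factors of ∂_1 are all 1, so H_0 = Z.
  H_1: rank ker ∂_1 − rank ∂_2 = (27 − 8) − 17 = 2, and the invariant factors of ∂_2 are all 1, so H_1 = Z^2.
  H_2: rank ker ∂_2 − rank ∂_3 = (18 − 17) − 0 = 1, and there is no ∂_3, so H_2 = Z.

H_0 = Z,  H_1 = Z^2,  H_2 = Z.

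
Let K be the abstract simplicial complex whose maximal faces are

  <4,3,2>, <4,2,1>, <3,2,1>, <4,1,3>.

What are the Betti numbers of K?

b_0 = 1, b_1 = 0, b_2 = 1.

Take the total order 1 < 2 < 3 < 4 on the vertex set. Then K (dimension 2) consists of the simplices:

  0-simplices (4): [1], [2], [3], [4]
  1-simplices (6): [1,2], [1,3], [1,4], [2,3], [2,4], [3,4]
  2-simplices (4): [1,2,3], [1,2,4], [1,3,4], [2,3,4]

Hence C_0 ≅ Z^4, C_1 ≅ Z^6, C_2 ≅ Z^4.

The boundary map ∂_1: C_1 → C_0 is given by ∂[p,q] = [q] − [p]. For instance
  ∂[1,3] = [3] − [1].
As a 4×6 matrix over Z this has rank 3, with invariant factors (1,1,1).

∂_2: C_2 → C_1 acts by ∂[p,q,r] = [q,r] − [p,r] + [p,q]. For instance
  ∂[1,2,4] = [2,4] − [1,4] + [1,2],
  ∂[1,3,4] = [3,4] − [1,4] + [1,3].
As a 6×4 matrix over Z this has rank 3, with invariant factors (1,1,1).

Computing H_k = (kernel of ∂_k) / (image of ∂_{k+1}):

  H_0: rank C_0 − rank ∂_1 = 4 − 3 = 1, and the invariant factors of ∂_1 are all 1, so H_0 ≅ Z.
  H_1: rank ker ∂_1 − rank ∂_2 = (6 − 3) − 3 = 0, and the invariant factors of ∂_2 are all 1, so H_1 ≅ 0.
  H_2: rank ker ∂_2 − rank ∂_3 = (4 − 3) − 0 = 1, and there is no ∂_3, so H_2 ≅ Z.

As a check, the Euler characteristic is 4 − 6 + 4 = 2, which agrees with 1 − 0 + 1 = 2.

Hence the Betti numbers are b_0 = 1, b_1 = 0, b_2 = 1.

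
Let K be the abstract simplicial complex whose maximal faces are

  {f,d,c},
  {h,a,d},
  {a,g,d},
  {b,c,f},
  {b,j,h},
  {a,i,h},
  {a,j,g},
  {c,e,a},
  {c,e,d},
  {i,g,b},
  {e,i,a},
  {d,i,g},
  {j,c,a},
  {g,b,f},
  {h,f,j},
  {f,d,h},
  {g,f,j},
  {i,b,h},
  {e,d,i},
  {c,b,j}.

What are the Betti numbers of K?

We work with the vertex ordering a < b < c < d < e < f < g < h < i < j. The simplices of K, each written with vertices in increasing order, are:

  0-simplices (10): a, b, c, d, e, f, g, h, i, j
  1-simplices (30): ac, ad, ae, ag, ah, ai, aj, bc, bf, bg, bh, bi, bj, cd, ce, cf, cj, de, df, dg, dh, di, ei, fg, fh, fj, gi, gj, hi, hj
  2-simplices (20): ace, acj, adg, adh, aei, agj, ahi, bcf, bcj, bfg, bgi, bhi, bhj, cde, cdf, dei, dfh, dgi, fgj, fhj

giving chain groups C_0 ≅ Z^10, C_1 ≅ Z^30, C_2 ≅ Z^20.

∂_1: C_1 → C_0 sends each edge [p,q] (with p < q) to q − p. For instance
  ∂de = e − d.
The 10×30 boundary matrix has rank 9 and Smith normal form diag(1,1,1,1,1,1,1,1,1).

Boundary ∂_2: C_2 → C_1 acts by ∂[p,q,r] = [q,r] − [p,r] + [p,q]. For instance
  ∂acj = cj − aj + ac,
  ∂bhi = hi − bi + bh.
The resulting 30×20 matrix has rank 20, and its Smith normal form has invariant factors (1,1,1,1,1,1,1,1,1,1,1,1,1,1,1,1,1,1,1,2).

Now H_k = ker ∂_k / im ∂_{k+1}, so:

  H_0: rank C_0 − rank ∂_1 = 10 − 9 = 1, and the invariant factors of ∂_1 are all 1, so H_0 ≅ Z.
  H_1: rank ker ∂_1 − rank ∂_2 = (30 − 9) − 20 = 1, and ∂_2 has invariant factor 2 > 1, so H_1 ≅ Z ⊕ Z/2Z.
  H_2: rank ker ∂_2 − rank ∂_3 = (20 − 20) − 0 = 0, and there is no ∂_3, so H_2 ≅ 0.

As a check, the Euler characteristic is 10 − 30 + 20 = 0, which agrees with 1 − 1 + 0 = 0.

Hence the Betti numbers are b_0 = 1, b_1 = 1, b_2 = 0.

b_0 = 1, b_1 = 1, b_2 = 0.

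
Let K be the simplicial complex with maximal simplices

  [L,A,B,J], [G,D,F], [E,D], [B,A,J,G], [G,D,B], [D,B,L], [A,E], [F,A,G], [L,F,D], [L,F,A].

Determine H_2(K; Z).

H_2 ≅ Z.

K has 8 vertices, 18 edges, 13 triangles, 2 3-simplices.
rank ∂_2 = 10, rank ∂_3 = 2 ⇒ b_2 = 13 − 10 − 2 = 1; all invariant factors of ∂_3 are 1 so no torsion. So H_2 = Z.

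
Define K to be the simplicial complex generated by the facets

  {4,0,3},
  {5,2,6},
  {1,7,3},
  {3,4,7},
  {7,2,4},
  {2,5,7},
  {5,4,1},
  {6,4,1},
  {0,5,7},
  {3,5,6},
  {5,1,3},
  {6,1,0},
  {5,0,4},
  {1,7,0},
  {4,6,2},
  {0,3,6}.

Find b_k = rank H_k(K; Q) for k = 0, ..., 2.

b_0 = 1, b_1 = 2, b_2 = 1.

Order the vertices as 0 < 1 < 2 < 3 < 4 < 5 < 6 < 7. Listing each simplex with vertices in this order, K has dimension 2 with simplices:

  0-simplices (8): [0], [1], [2], [3], [4], [5], [6], [7]
  1-simplices (24): (24 of them)
  2-simplices (16): [0,1,6], [0,1,7], [0,3,4], [0,3,6], [0,4,5], [0,5,7], [1,3,5], [1,3,7], [1,4,5], [1,4,6], [2,4,6], [2,4,7], [2,5,6], [2,5,7], [3,4,7], [3,5,6]

Hence C_0 ≅ Z^8, C_1 ≅ Z^24, C_2 ≅ Z^16.

The boundary map ∂_1: C_1 → C_0 maps an edge to its endpoints' difference, ∂[p,q] = q − p. For instance
  ∂[5,6] = [6] − [5].
This gives a 8×24 integer matrix of rank 7; reducing to Smith normal form yields diagonal entries (1,1,1,1,1,1,1).

The boundary map ∂_2: C_2 → C_1 sends each 2-simplex [p,q,r] to [q,r] − [p,r] + [p,q]. For instance
  ∂[2,4,7] = [4,7] − [2,7] + [2,4],
  ∂[1,3,5] = [3,5] − [1,5] + [1,3].
As a 24×16 matrix over Z this has rank 15, with invariant factors (1,1,1,1,1,1,1,1,1,1,1,1,1,1,1).

Reading off H_k = ker ∂_k / im ∂_{k+1}:

  H_0: rank C_0 − rank ∂_1 = 8 − 7 = 1, and the invariant factors of ∂_1 are all 1, so H_0 ≅ Z.
  H_1: rank ker ∂_1 − rank ∂_2 = (24 − 7) − 15 = 2, and the invariant factors of ∂_2 are all 1, so H_1 ≅ Z^2.
  H_2: rank ker ∂_2 − rank ∂_3 = (16 − 15) − 0 = 1, and there is no ∂_3, so H_2 ≅ Z.

(K is a triangulation of the torus T^2.)

Hence the Betti numbers are b_0 = 1, b_1 = 2, b_2 = 1.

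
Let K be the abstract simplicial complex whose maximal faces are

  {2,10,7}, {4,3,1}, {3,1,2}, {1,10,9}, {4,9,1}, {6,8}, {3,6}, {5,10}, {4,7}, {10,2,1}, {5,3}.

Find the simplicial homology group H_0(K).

Take the total order 1 < 2 < 3 < 4 < 5 < 6 < 7 < 8 < 9 < 10 on the vertex set. Then K (dimension 2) consists of the simplices:

  0-simplices (10): [1], [2], [3], [4], [5], [6], [7], [8], [9], [10]
  1-simplices (17): [1,2], [1,3], [1,4], [1,9], [1,10], [2,3], [2,7], [2,10], [3,4], [3,5], [3,6], [4,7], [4,9], [5,10], [6,8], [7,10], [9,10]
  2-simplices (6): [1,2,3], [1,2,10], [1,3,4], [1,4,9], [1,9,10], [2,7,10]

giving chain groups C_0 ≅ Z^10, C_1 ≅ Z^17, C_2 ≅ Z^6.

∂_1: C_1 → C_0 maps an edge to its endpoints' difference, ∂[p,q] = q − p. For instance
  ∂[4,9] = [9] − [4].
The resulting 10×17 matrix has rank 9, and its Smith normal form has invariant factors (1,1,1,1,1,1,1,1,1).

∂_2: C_2 → C_1 sends each 2-simplex [p,q,r] to [q,r] − [p,r] + [p,q]. For instance
  ∂[1,3,4] = [3,4] − [1,4] + [1,3],
  ∂[1,9,10] = [9,10] − [1,10] + [1,9].
The 17×6 boundary matrix has rank 6 and Smith normal form diag(1,1,1,1,1,1).

From H_k ≅ ker(∂_k) / im(∂_{k+1}) we obtain:

  H_0: rank C_0 − rank ∂_1 = 10 − 9 = 1, and the invariant factors of ∂_1 are all 1, so H_0 = Z.

H_0 ≅ Z.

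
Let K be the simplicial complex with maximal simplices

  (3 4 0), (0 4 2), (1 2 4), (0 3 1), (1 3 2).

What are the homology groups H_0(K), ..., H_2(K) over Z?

Fix the vertex order 0 < 1 < 2 < 3 < 4 and write every simplex with vertices in increasing order. Then dim K = 2 and the simplices of K are:

  0-simplices (5): [0], [1], [2], [3], [4]
  1-simplices (10): [0,1], [0,2], [0,3], [0,4], [1,2], [1,3], [1,4], [2,3], [2,4], [3,4]
  2-simplices (5): [0,1,3], [0,2,4], [0,3,4], [1,2,3], [1,2,4]

so the chain groups are C_0 ≅ Z^5, C_1 ≅ Z^10, C_2 ≅ Z^5.

Boundary ∂_1: C_1 → C_0 is given by ∂[p,q] = [q] − [p]. For instance
  ∂[2,4] = [4] − [2].
The 5×10 boundary matrix has rank 4 and Smith normal form diag(1,1,1,1).

∂_2: C_2 → C_1 sends each 2-simplex [p,q,r] to [q,r] − [p,r] + [p,q]. For instance
  ∂[0,1,3] = [1,3] − [0,3] + [0,1],
  ∂[1,2,3] = [2,3] − [1,3] + [1,2].
The resulting 10×5 matrix has rank 5, and its Smith normal form has invariant factors (1,1,1,1,1).

Reading off H_k = ker ∂_k / im ∂_{k+1}:

  H_0: rank C_0 − rank ∂_1 = 5 − 4 = 1, and the invariant factors of ∂_1 are all 1, so H_0 ≅ Z.
  H_1: rank ker ∂_1 − rank ∂_2 = (10 − 4) − 5 = 1, and the invariant factors of ∂_2 are all 1, so H_1 ≅ Z.
  H_2: rank ker ∂_2 − rank ∂_3 = (5 − 5) − 0 = 0, and there is no ∂_3, so H_2 ≅ 0.

(K is a triangulation of the Möbius band.)

H_0 ≅ Z,  H_1 ≅ Z,  H_2 = 0.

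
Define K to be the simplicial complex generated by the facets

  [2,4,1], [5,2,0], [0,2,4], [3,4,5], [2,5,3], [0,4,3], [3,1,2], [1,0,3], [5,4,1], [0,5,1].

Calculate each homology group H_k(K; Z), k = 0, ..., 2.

Fix the vertex order 0 < 1 < 2 < 3 < 4 < 5 and write every simplex with vertices in increasing order. Then dim K = 2 and the simplices of K are:

  0-simplices (6): [0], [1], [2], [3], [4], [5]
  1-simplices (15): [0,1], [0,2], [0,3], [0,4], [0,5], [1,2], [1,3], [1,4], [1,5], [2,3], [2,4], [2,5], [3,4], [3,5], [4,5]
  2-simplices (10): [0,1,3], [0,1,5], [0,2,4], [0,2,5], [0,3,4], [1,2,3], [1,2,4], [1,4,5], [2,3,5], [3,4,5]

so the chain groups are C_0 ≅ Z^6, C_1 ≅ Z^15, C_2 ≅ Z^10.

∂_1: C_1 → C_0 maps an edge to its endpoints' difference, ∂[p,q] = q − p. For instance
  ∂[0,5] = [5] − [0].
As a 6×15 matrix over Z this has rank 5, with invariant factors (1,1,1,1,1).

The boundary map ∂_2: C_2 → C_1 maps a triangle to the signed sum of its edges. For instance
  ∂[3,4,5] = [4,5] − [3,5] + [3,4],
  ∂[0,1,3] = [1,3] − [0,3] + [0,1].
The 15×10 boundary matrix has rank 10 and Smith normal form diag(1,1,1,1,1,1,1,1,1,2).

Computing H_k = (kernel of ∂_k) / (image of ∂_{k+1}):

  H_0: rank C_0 − rank ∂_1 = 6 − 5 = 1, and the invariant factors of ∂_1 are all 1, so H_0 ≅ Z.
  H_1: rank ker ∂_1 − rank ∂_2 = (15 − 5) − 10 = 0, and ∂_2 has invariant factor 2 > 1, so H_1 ≅ Z/2.
  H_2: rank ker ∂_2 − rank ∂_3 = (10 − 10) − 0 = 0, and there is no ∂_3, so H_2 ≅ 0.

As a check, the Euler characteristic is 6 − 15 + 10 = 1, which agrees with 1 − 0 + 0 = 1.

H_0 ≅ Z,  H_1 ≅ Z/2,  H_2 = 0.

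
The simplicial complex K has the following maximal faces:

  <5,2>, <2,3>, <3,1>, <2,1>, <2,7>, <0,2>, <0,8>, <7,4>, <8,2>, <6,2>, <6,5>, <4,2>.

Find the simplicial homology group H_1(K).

We work with the vertex ordering 0 < 1 < 2 < 3 < 4 < 5 < 6 < 7 < 8. The simplices of K, each written with vertices in increasing order, are:

  0-simplices (9): [0], [1], [2], [3], [4], [5], [6], [7], [8]
  1-simplices (12): [0,2], [0,8], [1,2], [1,3], [2,3], [2,4], [2,5], [2,6], [2,7], [2,8], [4,7], [5,6]

giving chain groups C_0 ≅ Z^9, C_1 ≅ Z^12.

The boundary map ∂_1: C_1 → C_0 is given by ∂[p,q] = [q] − [p].
As a 9×12 matrix over Z this has rank 8, with invariant factors (1,1,1,1,1,1,1,1).

From H_k ≅ ker(∂_k) / im(∂_{k+1}) we obtain:

  H_1: rank ker ∂_1 − rank ∂_2 = (12 − 8) − 0 = 4, and there is no ∂_2, so H_1 = Z^4.

H_1 = Z^4.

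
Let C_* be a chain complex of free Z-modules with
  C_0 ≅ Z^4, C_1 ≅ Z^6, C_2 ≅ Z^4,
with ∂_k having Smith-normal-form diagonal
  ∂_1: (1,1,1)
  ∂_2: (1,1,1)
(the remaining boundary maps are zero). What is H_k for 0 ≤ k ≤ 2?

H_0 = Z,  H_1 = 0,  H_2 = Z.

H_0: b_0 = 4 − 0 − 3 = 1; torsion from ∂_1 factors > 1: none. So H_0 = Z.
H_1: b_1 = 6 − 3 − 3 = 0; torsion from ∂_2 factors > 1: none. So H_1 = 0.
H_2: b_2 = 4 − 3 − 0 = 1; torsion from ∂_3 factors > 1: none. So H_2 = Z.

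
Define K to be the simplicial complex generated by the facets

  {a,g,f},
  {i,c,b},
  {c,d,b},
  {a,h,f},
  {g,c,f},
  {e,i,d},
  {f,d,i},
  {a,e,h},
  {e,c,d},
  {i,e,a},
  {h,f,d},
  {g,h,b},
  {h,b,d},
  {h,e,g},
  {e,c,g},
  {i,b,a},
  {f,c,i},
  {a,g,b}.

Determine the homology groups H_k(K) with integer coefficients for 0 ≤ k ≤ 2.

H_0 ≅ Z,  H_1 ≅ Z ⊕ Z/2,  H_2 = 0.

Take the total order a < b < c < d < e < f < g < h < i on the vertex set. Then K (dimension 2) consists of the simplices:

  0-simplices (9): a, b, c, d, e, f, g, h, i
  1-simplices (27): ab, ae, af, ag, ah, ai, bc, bd, bg, bh, bi, cd, ce, cf, cg, ci, de, df, dh, di, eg, eh, ei, fg, fh, fi, gh
  2-simplices (18): abg, abi, aeh, aei, afg, afh, bcd, bci, bdh, bgh, cde, ceg, cfg, cfi, dei, dfh, dfi, egh

Hence C_0 ≅ Z^9, C_1 ≅ Z^27, C_2 ≅ Z^18.

∂_1: C_1 → C_0 sends each edge [p,q] (with p < q) to q − p.
The 9×27 boundary matrix has rank 8 and Smith normal form diag(1,1,1,1,1,1,1,1).

Boundary ∂_2: C_2 → C_1 maps a triangle to the signed sum of its edges. For instance
  ∂bcd = cd − bd + bc,
  ∂bci = ci − bi + bc.
The resulting 27×18 matrix has rank 18, and its Smith normal form has invariant factors (1,1,1,1,1,1,1,1,1,1,1,1,1,1,1,1,1,2).

Computing H_k = (kernel of ∂_k) / (image of ∂_{k+1}):

  H_0: rank C_0 − rank ∂_1 = 9 − 8 = 1, and the invariant factors of ∂_1 are all 1, so H_0 = Z.
  H_1: rank ker ∂_1 − rank ∂_2 = (27 − 8) − 18 = 1, and ∂_2 has invariant factor 2 > 1, so H_1 = Z ⊕ Z/2.
  H_2: rank ker ∂_2 − rank ∂_3 = (18 − 18) − 0 = 0, and there is no ∂_3, so H_2 = 0.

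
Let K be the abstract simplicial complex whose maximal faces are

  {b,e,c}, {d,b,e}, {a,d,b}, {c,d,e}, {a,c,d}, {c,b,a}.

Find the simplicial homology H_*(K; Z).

H_0 ≅ Z,  H_1 = 0,  H_2 ≅ Z.

Order the vertices as a < b < c < d < e. Listing each simplex with vertices in this order, K has dimension 2 with simplices:

  0-simplices (5): a, b, c, d, e
  1-simplices (9): ab, ac, ad, bc, bd, be, cd, ce, de
  2-simplices (6): abc, abd, acd, bce, bde, cde

Hence C_0 ≅ Z^5, C_1 ≅ Z^9, C_2 ≅ Z^6.

∂_1: C_1 → C_0 is given by ∂[p,q] = [q] − [p]. For instance
  ∂ad = d − a.
The 5×9 boundary matrix has rank 4 and Smith normal form diag(1,1,1,1).

The boundary map ∂_2: C_2 → C_1 sends each 2-simplex [p,q,r] to [q,r] − [p,r] + [p,q]. For instance
  ∂abc = bc − ac + ab,
  ∂bce = ce − be + bc.
This gives a 9×6 integer matrix of rank 5; reducing to Smith normal form yields diagonal entries (1,1,1,1,1).

Reading off H_k = ker ∂_k / im ∂_{k+1}:

  H_0: rank C_0 − rank ∂_1 = 5 − 4 = 1, and the invariant factors of ∂_1 are all 1, so H_0 ≅ Z.
  H_1: rank ker ∂_1 − rank ∂_2 = (9 − 4) − 5 = 0, and the invariant factors of ∂_2 are all 1, so H_1 ≅ 0.
  H_2: rank ker ∂_2 − rank ∂_3 = (6 − 5) − 0 = 1, and there is no ∂_3, so H_2 ≅ Z.

(K is a triangulation of the 2-sphere S^2.)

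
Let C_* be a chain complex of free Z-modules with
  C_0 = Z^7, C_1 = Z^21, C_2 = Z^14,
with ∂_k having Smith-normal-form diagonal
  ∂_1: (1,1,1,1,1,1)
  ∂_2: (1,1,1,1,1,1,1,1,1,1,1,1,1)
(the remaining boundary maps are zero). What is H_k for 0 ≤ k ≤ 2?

H_0: b_0 = 7 − 0 − 6 = 1; torsion from ∂_1 factors > 1: none. So H_0 = Z.
H_1: b_1 = 21 − 6 − 13 = 2; torsion from ∂_2 factors > 1: none. So H_1 = Z^2.
H_2: b_2 = 14 − 13 − 0 = 1; torsion from ∂_3 factors > 1: none. So H_2 = Z.

H_0 = Z,  H_1 = Z^2,  H_2 = Z.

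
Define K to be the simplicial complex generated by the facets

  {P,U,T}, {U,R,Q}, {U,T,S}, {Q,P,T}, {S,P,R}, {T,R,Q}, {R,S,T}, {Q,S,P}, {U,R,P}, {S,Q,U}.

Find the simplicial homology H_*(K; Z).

Take the total order P < Q < R < S < T < U on the vertex set. Then K (dimension 2) consists of the simplices:

  0-simplices (6): P, Q, R, S, T, U
  1-simplices (15): PQ, PR, PS, PT, PU, QR, QS, QT, QU, RS, RT, RU, ST, SU, TU
  2-simplices (10): PQS, PQT, PRS, PRU, PTU, QRT, QRU, QSU, RST, STU

so the chain groups are C_0 ≅ Z^6, C_1 ≅ Z^15, C_2 ≅ Z^10.

The boundary map ∂_1: C_1 → C_0 is given by ∂[p,q] = [q] − [p].
The 6×15 boundary matrix has rank 5 and Smith normal form diag(1,1,1,1,1).

∂_2: C_2 → C_1 sends each 2-simplex [p,q,r] to [q,r] − [p,r] + [p,q]. For instance
  ∂QSU = SU − QU + QS,
  ∂RST = ST − RT + RS.
As a 15×10 matrix over Z this has rank 10, with invariant factors (1,1,1,1,1,1,1,1,1,2).

From H_k ≅ ker(∂_k) / im(∂_{k+1}) we obtain:

  H_0: rank C_0 − rank ∂_1 = 6 − 5 = 1, and the invariant factors of ∂_1 are all 1, so H_0 = Z.
  H_1: rank ker ∂_1 − rank ∂_2 = (15 − 5) − 10 = 0, and ∂_2 has invariant factor 2 > 1, so H_1 = Z/2.
  H_2: rank ker ∂_2 − rank ∂_3 = (10 − 10) − 0 = 0, and there is no ∂_3, so H_2 = 0.

As a check, the Euler characteristic is 6 − 15 + 10 = 1, which agrees with 1 − 0 + 0 = 1.

H_0 = Z,  H_1 = Z/2,  H_2 = 0.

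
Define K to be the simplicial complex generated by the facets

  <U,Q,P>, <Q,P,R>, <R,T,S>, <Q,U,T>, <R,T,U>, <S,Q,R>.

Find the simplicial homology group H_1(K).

H_1 = Z.

Order the vertices as P < Q < R < S < T < U. Listing each simplex with vertices in this order, K has dimension 2 with simplices:

  0-simplices (6): P, Q, R, S, T, U
  1-simplices (12): PQ, PR, PU, QR, QS, QT, QU, RS, RT, RU, ST, TU
  2-simplices (6): PQR, PQU, QRS, QTU, RST, RTU

giving chain groups C_0 ≅ Z^6, C_1 ≅ Z^12, C_2 ≅ Z^6.

∂_1: C_1 → C_0 is given by ∂[p,q] = [q] − [p]. For instance
  ∂PR = R − P.
The resulting 6×12 matrix has rank 5, and its Smith normal form has invariant factors (1,1,1,1,1).

The boundary map ∂_2: C_2 → C_1 maps a triangle to the signed sum of its edges. For instance
  ∂QRS = RS − QS + QR,
  ∂PQR = QR − PR + PQ.
The 12×6 boundary matrix has rank 6 and Smith normal form diag(1,1,1,1,1,1).

From H_k ≅ ker(∂_k) / im(∂_{k+1}) we obtain:

  H_1: rank ker ∂_1 − rank ∂_2 = (12 − 5) − 6 = 1, and the invariant factors of ∂_2 are all 1, so H_1 = Z.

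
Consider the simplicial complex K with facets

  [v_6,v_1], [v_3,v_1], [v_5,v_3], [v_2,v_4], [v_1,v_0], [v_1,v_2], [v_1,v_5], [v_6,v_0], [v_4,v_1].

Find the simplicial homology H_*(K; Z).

We work with the vertex ordering v_0 < v_1 < v_2 < v_3 < v_4 < v_5 < v_6. The simplices of K, each written with vertices in increasing order, are:

  0-simplices (7): [v_0], [v_1], [v_2], [v_3], [v_4], [v_5], [v_6]
  1-simplices (9): [v_0,v_1], [v_0,v_6], [v_1,v_2], [v_1,v_3], [v_1,v_4], [v_1,v_5], [v_1,v_6], [v_2,v_4], [v_3,v_5]

giving chain groups C_0 ≅ Z^7, C_1 ≅ Z^9.

The boundary map ∂_1: C_1 → C_0 maps an edge to its endpoints' difference, ∂[p,q] = q − p. For instance
  ∂[v_1,v_3] = [v_3] − [v_1].
This gives a 7×9 integer matrix of rank 6; reducing to Smith normal form yields diagonal entries (1,1,1,1,1,1).

Now H_k = ker ∂_k / im ∂_{k+1}, so:

  H_0: rank C_0 − rank ∂_1 = 7 − 6 = 1, and the invariant factors of ∂_1 are all 1, so H_0 = Z.
  H_1: rank ker ∂_1 − rank ∂_2 = (9 − 6) − 0 = 3, and there is no ∂_2, so H_1 = Z^3.

H_0 = Z,  H_1 = Z^3.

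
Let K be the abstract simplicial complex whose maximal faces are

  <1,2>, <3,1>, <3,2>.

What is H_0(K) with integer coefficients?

H_0 ≅ Z.

Take the total order 1 < 2 < 3 on the vertex set. Then K (dimension 1) consists of the simplices:

  0-simplices (3): [1], [2], [3]
  1-simplices (3): [1,2], [1,3], [2,3]

Hence C_0 ≅ Z^3, C_1 ≅ Z^3.

Boundary ∂_1: C_1 → C_0 sends each edge [p,q] (with p < q) to q − p.
As a 3×3 matrix over Z this has rank 2, with invariant factors (1,1).

Now H_k = ker ∂_k / im ∂_{k+1}, so:

  H_0: rank C_0 − rank ∂_1 = 3 − 2 = 1, and the invariant factors of ∂_1 are all 1, so H_0 = Z.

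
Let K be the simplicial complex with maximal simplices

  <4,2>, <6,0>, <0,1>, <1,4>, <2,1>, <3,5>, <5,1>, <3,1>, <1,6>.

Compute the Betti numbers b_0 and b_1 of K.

We work with the vertex ordering 0 < 1 < 2 < 3 < 4 < 5 < 6. The simplices of K, each written with vertices in increasing order, are:

  0-simplices (7): [0], [1], [2], [3], [4], [5], [6]
  1-simplices (9): [0,1], [0,6], [1,2], [1,3], [1,4], [1,5], [1,6], [2,4], [3,5]

giving chain groups C_0 ≅ Z^7, C_1 ≅ Z^9.

The boundary map ∂_1: C_1 → C_0 maps an edge to its endpoints' difference, ∂[p,q] = q − p.
As a 7×9 matrix over Z this has rank 6, with invariant factors (1,1,1,1,1,1).

Computing H_k = (kernel of ∂_k) / (image of ∂_{k+1}):

  H_0: rank C_0 − rank ∂_1 = 7 − 6 = 1, and the invariant factors of ∂_1 are all 1, so H_0 = Z.
  H_1: rank ker ∂_1 − rank ∂_2 = (9 − 6) − 0 = 3, and there is no ∂_2, so H_1 = Z^3.

As a check, the Euler characteristic is 7 − 9 = -2, which agrees with 1 − 3 = -2.

Hence the Betti numbers are b_0 = 1, b_1 = 3.

b_0 = 1, b_1 = 3.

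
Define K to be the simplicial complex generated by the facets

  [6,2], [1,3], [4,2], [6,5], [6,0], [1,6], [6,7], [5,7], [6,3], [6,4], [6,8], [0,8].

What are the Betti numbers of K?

K has 9 vertices, 12 edges.
rank ∂_0 = 0, rank ∂_1 = 8 ⇒ b_0 = 9 − 0 − 8 = 1; all invariant factors of ∂_1 are 1 so no torsion. So H_0 ≅ Z.
rank ∂_1 = 8, rank ∂_2 = 0 ⇒ b_1 = 12 − 8 − 0 = 4. So H_1 ≅ Z^4.

b_0 = 1, b_1 = 4.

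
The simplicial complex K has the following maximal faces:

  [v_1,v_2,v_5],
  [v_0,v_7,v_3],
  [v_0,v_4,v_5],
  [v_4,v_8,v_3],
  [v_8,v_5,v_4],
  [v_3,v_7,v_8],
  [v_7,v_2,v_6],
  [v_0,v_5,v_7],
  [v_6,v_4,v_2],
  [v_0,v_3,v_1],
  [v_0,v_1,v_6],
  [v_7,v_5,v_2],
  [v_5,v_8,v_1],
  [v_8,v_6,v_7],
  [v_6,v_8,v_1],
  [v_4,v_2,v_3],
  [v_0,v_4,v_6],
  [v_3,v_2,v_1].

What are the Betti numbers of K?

K has 9 vertices, 27 edges, 18 triangles.
rank ∂_0 = 0, rank ∂_1 = 8 ⇒ b_0 = 9 − 0 − 8 = 1; all invariant factors of ∂_1 are 1 so no torsion. So H_0 = Z.
rank ∂_1 = 8, rank ∂_2 = 17 ⇒ b_1 = 27 − 8 − 17 = 2; all invariant factors of ∂_2 are 1 so no torsion. So H_1 = Z^2.
rank ∂_2 = 17, rank ∂_3 = 0 ⇒ b_2 = 18 − 17 − 0 = 1. So H_2 = Z.

b_0 = 1, b_1 = 2, b_2 = 1.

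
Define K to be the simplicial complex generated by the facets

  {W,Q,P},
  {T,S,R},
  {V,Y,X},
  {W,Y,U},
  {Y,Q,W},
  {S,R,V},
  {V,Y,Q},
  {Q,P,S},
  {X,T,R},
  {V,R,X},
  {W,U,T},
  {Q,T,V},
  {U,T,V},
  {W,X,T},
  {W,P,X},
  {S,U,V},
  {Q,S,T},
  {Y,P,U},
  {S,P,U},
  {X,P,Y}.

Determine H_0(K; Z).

We work with the vertex ordering P < Q < R < S < T < U < V < W < X < Y. The simplices of K, each written with vertices in increasing order, are:

  0-simplices (10): P, Q, R, S, T, U, V, W, X, Y
  1-simplices (30): PQ, PS, PU, PW, PX, PY, QS, QT, QV, QW, QY, RS, RT, RV, RX, ST, SU, SV, TU, TV, TW, TX, UV, UW, UY, VX, VY, WX, WY, XY
  2-simplices (20): PQS, PQW, PSU, PUY, PWX, PXY, QST, QTV, QVY, QWY, RST, RSV, RTX, RVX, SUV, TUV, TUW, TWX, UWY, VXY

Hence C_0 ≅ Z^10, C_1 ≅ Z^30, C_2 ≅ Z^20.

∂_1: C_1 → C_0 maps an edge to its endpoints' difference, ∂[p,q] = q − p.
The 10×30 boundary matrix has rank 9 and Smith normal form diag(1,1,1,1,1,1,1,1,1).

∂_2: C_2 → C_1 sends each 2-simplex [p,q,r] to [q,r] − [p,r] + [p,q]. For instance
  ∂PSU = SU − PU + PS,
  ∂RSV = SV − RV + RS.
The resulting 30×20 matrix has rank 20, and its Smith normal form has invariant factors (1,1,1,1,1,1,1,1,1,1,1,1,1,1,1,1,1,1,1,2).

Computing H_k = (kernel of ∂_k) / (image of ∂_{k+1}):

  H_0: rank C_0 − rank ∂_1 = 10 − 9 = 1, and the invariant factors of ∂_1 are all 1, so H_0 = Z.

(K is a triangulation of the Klein bottle.)

H_0 = Z.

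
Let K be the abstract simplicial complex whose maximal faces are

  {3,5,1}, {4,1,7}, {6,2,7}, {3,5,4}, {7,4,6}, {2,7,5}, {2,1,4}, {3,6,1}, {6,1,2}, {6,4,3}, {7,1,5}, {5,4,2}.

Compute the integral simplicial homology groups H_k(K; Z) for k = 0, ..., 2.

Take the total order 1 < 2 < 3 < 4 < 5 < 6 < 7 on the vertex set. Then K (dimension 2) consists of the simplices:

  0-simplices (7): [1], [2], [3], [4], [5], [6], [7]
  1-simplices (18): [1,2], [1,3], [1,4], [1,5], [1,6], [1,7], [2,4], [2,5], [2,6], [2,7], [3,4], [3,5], [3,6], [4,5], [4,6], [4,7], [5,7], [6,7]
  2-simplices (12): [1,2,4], [1,2,6], [1,3,5], [1,3,6], [1,4,7], [1,5,7], [2,4,5], [2,5,7], [2,6,7], [3,4,5], [3,4,6], [4,6,7]

giving chain groups C_0 ≅ Z^7, C_1 ≅ Z^18, C_2 ≅ Z^12.

∂_1: C_1 → C_0 sends each edge [p,q] (with p < q) to q − p.
This gives a 7×18 integer matrix of rank 6; reducing to Smith normal form yields diagonal entries (1,1,1,1,1,1).

∂_2: C_2 → C_1 sends each 2-simplex [p,q,r] to [q,r] − [p,r] + [p,q]. For instance
  ∂[2,4,5] = [4,5] − [2,5] + [2,4],
  ∂[1,4,7] = [4,7] − [1,7] + [1,4].
This gives a 18×12 integer matrix of rank 12; reducing to Smith normal form yields diagonal entries (1,1,1,1,1,1,1,1,1,1,1,2).

From H_k ≅ ker(∂_k) / im(∂_{k+1}) we obtain:

  H_0: rank C_0 − rank ∂_1 = 7 − 6 = 1, and the invariant factors of ∂_1 are all 1, so H_0 ≅ Z.
  H_1: rank ker ∂_1 − rank ∂_2 = (18 − 6) − 12 = 0, and ∂_2 has invariant factor 2 > 1, so H_1 ≅ Z/2.
  H_2: rank ker ∂_2 − rank ∂_3 = (12 − 12) − 0 = 0, and there is no ∂_3, so H_2 ≅ 0.

H_0 ≅ Z,  H_1 ≅ Z/2,  H_2 = 0.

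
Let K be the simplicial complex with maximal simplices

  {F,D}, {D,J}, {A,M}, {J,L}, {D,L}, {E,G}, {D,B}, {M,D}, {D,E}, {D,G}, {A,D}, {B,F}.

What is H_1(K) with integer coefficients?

H_1 = Z^4.

Order the vertices as A < B < D < E < F < G < J < L < M. Listing each simplex with vertices in this order, K has dimension 1 with simplices:

  0-simplices (9): A, B, D, E, F, G, J, L, M
  1-simplices (12): AD, AM, BD, BF, DE, DF, DG, DJ, DL, DM, EG, JL

so the chain groups are C_0 ≅ Z^9, C_1 ≅ Z^12.

∂_1: C_1 → C_0 maps an edge to its endpoints' difference, ∂[p,q] = q − p. For instance
  ∂DM = M − D.
As a 9×12 matrix over Z this has rank 8, with invariant factors (1,1,1,1,1,1,1,1).

Computing H_k = (kernel of ∂_k) / (image of ∂_{k+1}):

  H_1: rank ker ∂_1 − rank ∂_2 = (12 − 8) − 0 = 4, and there is no ∂_2, so H_1 = Z^4.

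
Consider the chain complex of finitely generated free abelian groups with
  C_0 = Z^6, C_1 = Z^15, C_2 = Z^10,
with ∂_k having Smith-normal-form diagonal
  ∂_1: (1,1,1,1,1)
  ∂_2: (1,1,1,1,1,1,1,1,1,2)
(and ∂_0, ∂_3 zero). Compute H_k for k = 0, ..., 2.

H_0 = Z,  H_1 = Z_2,  H_2 = 0.

H_0: b_0 = 6 − 0 − 5 = 1; torsion from ∂_1 factors > 1: none. So H_0 = Z.
H_1: b_1 = 15 − 5 − 10 = 0; torsion from ∂_2 factors > 1: [2]. So H_1 = Z_2.
H_2: b_2 = 10 − 10 − 0 = 0; torsion from ∂_3 factors > 1: none. So H_2 = 0.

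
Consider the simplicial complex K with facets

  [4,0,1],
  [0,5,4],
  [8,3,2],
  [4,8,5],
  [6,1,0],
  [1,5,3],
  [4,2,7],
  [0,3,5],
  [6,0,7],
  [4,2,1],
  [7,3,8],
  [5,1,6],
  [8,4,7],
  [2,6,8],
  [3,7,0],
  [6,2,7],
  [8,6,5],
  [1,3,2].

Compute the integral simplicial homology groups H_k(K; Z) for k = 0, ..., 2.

Take the total order 0 < 1 < 2 < 3 < 4 < 5 < 6 < 7 < 8 on the vertex set. Then K (dimension 2) consists of the simplices:

  0-simplices (9): [0], [1], [2], [3], [4], [5], [6], [7], [8]
  1-simplices (27): (27 of them)
  2-simplices (18): [0,1,4], [0,1,6], [0,3,5], [0,3,7], [0,4,5], [0,6,7], [1,2,3], [1,2,4], [1,3,5], [1,5,6], [2,3,8], [2,4,7], [2,6,7], [2,6,8], [3,7,8], [4,5,8], [4,7,8], [5,6,8]

Hence C_0 ≅ Z^9, C_1 ≅ Z^27, C_2 ≅ Z^18.

The boundary map ∂_1: C_1 → C_0 maps an edge to its endpoints' difference, ∂[p,q] = q − p. For instance
  ∂[4,8] = [8] − [4].
The resulting 9×27 matrix has rank 8, and its Smith normal form has invariant factors (1,1,1,1,1,1,1,1).

The boundary map ∂_2: C_2 → C_1 maps a triangle to the signed sum of its edges. For instance
  ∂[5,6,8] = [6,8] − [5,8] + [5,6],
  ∂[1,3,5] = [3,5] − [1,5] + [1,3].
This gives a 27×18 integer matrix of rank 18; reducing to Smith normal form yields diagonal entries (1,1,1,1,1,1,1,1,1,1,1,1,1,1,1,1,1,2).

From H_k ≅ ker(∂_k) / im(∂_{k+1}) we obtain:

  H_0: rank C_0 − rank ∂_1 = 9 − 8 = 1, and the invariant factors of ∂_1 are all 1, so H_0 = Z.
  H_1: rank ker ∂_1 − rank ∂_2 = (27 − 8) − 18 = 1, and ∂_2 has invariant factor 2 > 1, so H_1 = Z ⊕ Z/2Z.
  H_2: rank ker ∂_2 − rank ∂_3 = (18 − 18) − 0 = 0, and there is no ∂_3, so H_2 = 0.

H_0 ≅ Z,  H_1 ≅ Z ⊕ Z/2Z,  H_2 = 0.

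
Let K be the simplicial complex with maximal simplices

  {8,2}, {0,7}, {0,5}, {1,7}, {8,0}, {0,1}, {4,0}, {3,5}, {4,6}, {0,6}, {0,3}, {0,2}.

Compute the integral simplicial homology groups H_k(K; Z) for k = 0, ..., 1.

Take the total order 0 < 1 < 2 < 3 < 4 < 5 < 6 < 7 < 8 on the vertex set. Then K (dimension 1) consists of the simplices:

  0-simplices (9): [0], [1], [2], [3], [4], [5], [6], [7], [8]
  1-simplices (12): [0,1], [0,2], [0,3], [0,4], [0,5], [0,6], [0,7], [0,8], [1,7], [2,8], [3,5], [4,6]

giving chain groups C_0 ≅ Z^9, C_1 ≅ Z^12.

∂_1: C_1 → C_0 is given by ∂[p,q] = [q] − [p].
As a 9×12 matrix over Z this has rank 8, with invariant factors (1,1,1,1,1,1,1,1).

Now H_k = ker ∂_k / im ∂_{k+1}, so:

  H_0: rank C_0 − rank ∂_1 = 9 − 8 = 1, and the invariant factors of ∂_1 are all 1, so H_0 = Z.
  H_1: rank ker ∂_1 − rank ∂_2 = (12 − 8) − 0 = 4, and there is no ∂_2, so H_1 = Z^4.

(K is a triangulation of a wedge of 4 circles.)

H_0 = Z,  H_1 = Z^4.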